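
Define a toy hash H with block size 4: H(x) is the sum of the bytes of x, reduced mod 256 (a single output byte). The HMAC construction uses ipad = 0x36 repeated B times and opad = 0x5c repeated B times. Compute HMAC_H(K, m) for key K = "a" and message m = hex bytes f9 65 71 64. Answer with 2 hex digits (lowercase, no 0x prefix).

Key "a" = 61 is 1 byte ≤ B = 4; zero-pad to 4 bytes: K' = 61 00 00 00.
K' ⊕ ipad = 57 36 36 36.  K' ⊕ opad = 3d 5c 5c 5c.
Inner input = (K'⊕ipad) ∥ m = 57 36 36 36 ∥ f9 65 71 64.
Inner hash: sum = 87+54+54+54+249+101+113+100 = 812; mod 256 = 44 → 2c.
Outer input = (K'⊕opad) ∥ inner = 3d 5c 5c 5c ∥ 2c.
Outer hash (tag): sum = 61+92+92+92+44 = 381; mod 256 = 125 → 7d.

7d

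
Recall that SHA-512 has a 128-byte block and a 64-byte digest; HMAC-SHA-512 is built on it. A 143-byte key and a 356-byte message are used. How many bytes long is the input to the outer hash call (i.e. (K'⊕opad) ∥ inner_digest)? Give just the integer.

192

Key is 143 > 128 bytes, so it is hashed to 64 bytes then zero-padded to 128: |K'| = 128.
Outer input = (K'⊕opad) ∥ H(inner) → 128 + 64 = 192 bytes.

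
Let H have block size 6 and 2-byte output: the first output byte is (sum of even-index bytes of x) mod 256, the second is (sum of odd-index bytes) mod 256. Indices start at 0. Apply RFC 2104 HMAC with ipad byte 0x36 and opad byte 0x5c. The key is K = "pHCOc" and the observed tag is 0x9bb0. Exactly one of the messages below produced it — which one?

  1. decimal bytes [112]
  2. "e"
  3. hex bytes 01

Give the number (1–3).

3

Key "pHCOc" = 70 48 43 4f 63 is 5 bytes ≤ B = 6; zero-pad to 6 bytes: K' = 70 48 43 4f 63 00.
K' ⊕ ipad = 46 7e 75 79 55 36; K' ⊕ opad = 2c 14 1f 13 3f 5c.
m1: inner = H(46 7e 75 79 55 36 70) = 80 2d; tag = H(2c 14 1f 13 3f 5c 80 2d) = 0ab0
m2: inner = H(46 7e 75 79 55 36 65) = 75 2d; tag = H(2c 14 1f 13 3f 5c 75 2d) = ffb0
m3: inner = H(46 7e 75 79 55 36 01) = 11 2d; tag = H(2c 14 1f 13 3f 5c 11 2d) = 9bb0 ← matches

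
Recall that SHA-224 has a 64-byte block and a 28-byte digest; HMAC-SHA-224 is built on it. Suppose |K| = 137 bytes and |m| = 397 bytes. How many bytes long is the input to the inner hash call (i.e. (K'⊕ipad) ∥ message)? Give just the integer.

461

Key is 137 > 64 bytes, so it is hashed to 28 bytes then zero-padded to 64: |K'| = 64.
Inner input = (K'⊕ipad) ∥ m → 64 + 397 = 461 bytes.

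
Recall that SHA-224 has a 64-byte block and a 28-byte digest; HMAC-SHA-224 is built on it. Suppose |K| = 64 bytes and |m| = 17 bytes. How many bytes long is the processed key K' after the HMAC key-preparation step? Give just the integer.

64

Key is 64 ≤ 64 bytes, zero-padded: |K'| = 64.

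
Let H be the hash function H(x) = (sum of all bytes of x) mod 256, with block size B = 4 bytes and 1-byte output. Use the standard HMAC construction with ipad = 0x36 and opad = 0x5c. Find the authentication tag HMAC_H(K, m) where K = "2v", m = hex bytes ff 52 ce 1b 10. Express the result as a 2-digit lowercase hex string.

4a

Key "2v" = 32 76 is 2 bytes ≤ B = 4; zero-pad to 4 bytes: K' = 32 76 00 00.
K' ⊕ ipad = 04 40 36 36.  K' ⊕ opad = 6e 2a 5c 5c.
Inner input = (K'⊕ipad) ∥ m = 04 40 36 36 ∥ ff 52 ce 1b 10.
Inner hash: sum = 4+64+54+54+255+82+206+27+16 = 762; mod 256 = 250 → fa.
Outer input = (K'⊕opad) ∥ inner = 6e 2a 5c 5c ∥ fa.
Outer hash (tag): sum = 110+42+92+92+250 = 586; mod 256 = 74 → 4a.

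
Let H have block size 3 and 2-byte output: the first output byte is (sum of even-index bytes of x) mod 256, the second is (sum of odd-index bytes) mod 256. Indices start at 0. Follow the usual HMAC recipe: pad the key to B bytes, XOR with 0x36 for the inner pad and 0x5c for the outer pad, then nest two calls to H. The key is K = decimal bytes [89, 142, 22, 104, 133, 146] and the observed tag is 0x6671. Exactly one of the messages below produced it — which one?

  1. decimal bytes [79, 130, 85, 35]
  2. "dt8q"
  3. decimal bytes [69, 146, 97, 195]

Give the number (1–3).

Key decimal bytes [89, 142, 22, 104, 133, 146] = 59 8e 16 68 85 92 is 6 bytes > B = 3, so hash it first: H(key) = f4 88, then zero-pad to 3 bytes: K' = f4 88 00.
K' ⊕ ipad = c2 be 36; K' ⊕ opad = a8 d4 5c.
m1: inner = H(c2 be 36 4f 82 55 23) = 9d 62; tag = H(a8 d4 5c 9d 62) = 6671 ← matches
m2: inner = H(c2 be 36 64 74 38 71) = dd 5a; tag = H(a8 d4 5c dd 5a) = 5eb1
m3: inner = H(c2 be 36 45 92 61 c3) = 4d 64; tag = H(a8 d4 5c 4d 64) = 6821

1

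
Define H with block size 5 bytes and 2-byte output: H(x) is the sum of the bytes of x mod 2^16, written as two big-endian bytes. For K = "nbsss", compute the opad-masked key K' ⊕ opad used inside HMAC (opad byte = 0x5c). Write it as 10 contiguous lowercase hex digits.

Key "nbsss" = 6e 62 73 73 73 is exactly B = 5 bytes: K' = 6e 62 73 73 73.
XOR each byte with 0x5c: 6e⊕5c=32, 62⊕5c=3e, 73⊕5c=2f, 73⊕5c=2f, 73⊕5c=2f.

323e2f2f2f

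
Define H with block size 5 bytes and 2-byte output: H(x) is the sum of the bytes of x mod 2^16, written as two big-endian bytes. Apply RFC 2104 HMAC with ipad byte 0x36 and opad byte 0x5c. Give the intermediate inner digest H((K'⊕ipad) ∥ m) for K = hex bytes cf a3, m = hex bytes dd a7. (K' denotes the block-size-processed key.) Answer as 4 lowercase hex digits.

Key hex bytes cf a3 is 2 bytes ≤ B = 5; zero-pad to 5 bytes: K' = cf a3 00 00 00.
K' ⊕ ipad = f9 95 36 36 36.
Inner input = f9 95 36 36 36 ∥ dd a7.
Inner hash: sum = 249+149+54+54+54+221+167 = 948 → 03 b4.

03b4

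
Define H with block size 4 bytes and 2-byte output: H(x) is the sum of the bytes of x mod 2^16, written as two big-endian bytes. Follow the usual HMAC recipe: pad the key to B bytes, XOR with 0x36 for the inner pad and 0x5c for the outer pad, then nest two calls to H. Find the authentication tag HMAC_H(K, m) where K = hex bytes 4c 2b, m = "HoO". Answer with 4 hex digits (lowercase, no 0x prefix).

Key hex bytes 4c 2b is 2 bytes ≤ B = 4; zero-pad to 4 bytes: K' = 4c 2b 00 00.
K' ⊕ ipad = 7a 1d 36 36.  K' ⊕ opad = 10 77 5c 5c.
Inner input = (K'⊕ipad) ∥ m = 7a 1d 36 36 ∥ 48 6f 4f.
Inner hash: sum = 122+29+54+54+72+111+79 = 521 → 02 09.
Outer input = (K'⊕opad) ∥ inner = 10 77 5c 5c ∥ 02 09.
Outer hash (tag): sum = 16+119+92+92+2+9 = 330 → 01 4a.

014a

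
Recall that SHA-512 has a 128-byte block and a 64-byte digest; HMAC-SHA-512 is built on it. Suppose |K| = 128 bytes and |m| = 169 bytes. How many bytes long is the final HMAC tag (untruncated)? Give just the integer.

64

The tag is one SHA-512 digest: 64 bytes.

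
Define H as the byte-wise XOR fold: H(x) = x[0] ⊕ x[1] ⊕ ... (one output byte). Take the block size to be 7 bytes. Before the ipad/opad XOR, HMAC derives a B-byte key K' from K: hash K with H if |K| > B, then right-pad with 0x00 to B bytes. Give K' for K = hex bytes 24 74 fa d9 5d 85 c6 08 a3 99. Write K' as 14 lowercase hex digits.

|K| = 10 > B = 7, so first hash the key.
H(K): XOR 24⊕74⊕fa⊕d9⊕5d⊕85⊕c6⊕08⊕a3⊕99 = 5f.
Zero-pad H(K) = 5f to 7 bytes: K' = 5f 00 00 00 00 00 00.

5f000000000000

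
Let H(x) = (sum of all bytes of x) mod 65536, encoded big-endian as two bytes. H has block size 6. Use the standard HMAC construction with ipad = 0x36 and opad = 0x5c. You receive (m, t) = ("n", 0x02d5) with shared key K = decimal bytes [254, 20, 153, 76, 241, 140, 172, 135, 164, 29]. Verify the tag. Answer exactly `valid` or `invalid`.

Key decimal bytes [254, 20, 153, 76, 241, 140, 172, 135, 164, 29] = fe 14 99 4c f1 8c ac 87 a4 1d is 10 bytes > B = 6, so hash it first: H(key) = 05 68, then zero-pad to 6 bytes: K' = 05 68 00 00 00 00.
K' ⊕ ipad = 33 5e 36 36 36 36; K' ⊕ opad = 59 34 5c 5c 5c 5c.
Inner hash: sum = 51+94+54+54+54+54+110 = 471 → 01 d7.
Outer hash (recomputed tag): sum = 89+52+92+92+92+92+1+215 = 725 → 02 d5.
Recomputed tag = 02d5; claimed = 02d5 → match.

valid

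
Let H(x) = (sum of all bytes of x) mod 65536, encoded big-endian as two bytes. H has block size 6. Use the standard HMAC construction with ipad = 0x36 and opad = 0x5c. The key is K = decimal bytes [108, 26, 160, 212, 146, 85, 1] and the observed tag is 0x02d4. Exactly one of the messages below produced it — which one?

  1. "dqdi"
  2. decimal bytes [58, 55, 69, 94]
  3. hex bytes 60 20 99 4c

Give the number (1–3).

Key decimal bytes [108, 26, 160, 212, 146, 85, 1] = 6c 1a a0 d4 92 55 01 is 7 bytes > B = 6, so hash it first: H(key) = 02 e2, then zero-pad to 6 bytes: K' = 02 e2 00 00 00 00.
K' ⊕ ipad = 34 d4 36 36 36 36; K' ⊕ opad = 5e be 5c 5c 5c 5c.
m1: inner = H(34 d4 36 36 36 36 64 71 64 69) = 03 82; tag = H(5e be 5c 5c 5c 5c 03 82) = 0311
m2: inner = H(34 d4 36 36 36 36 3a 37 45 5e) = 02 f4; tag = H(5e be 5c 5c 5c 5c 02 f4) = 0382
m3: inner = H(34 d4 36 36 36 36 60 20 99 4c) = 03 45; tag = H(5e be 5c 5c 5c 5c 03 45) = 02d4 ← matches

3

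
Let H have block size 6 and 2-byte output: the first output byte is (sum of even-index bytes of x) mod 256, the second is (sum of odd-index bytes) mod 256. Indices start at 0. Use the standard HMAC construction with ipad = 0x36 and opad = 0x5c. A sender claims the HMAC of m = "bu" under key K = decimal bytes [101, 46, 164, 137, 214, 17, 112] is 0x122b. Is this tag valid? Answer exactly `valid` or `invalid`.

valid

Key decimal bytes [101, 46, 164, 137, 214, 17, 112] = 65 2e a4 89 d6 11 70 is 7 bytes > B = 6, so hash it first: H(key) = 4f c8, then zero-pad to 6 bytes: K' = 4f c8 00 00 00 00.
K' ⊕ ipad = 79 fe 36 36 36 36; K' ⊕ opad = 13 94 5c 5c 5c 5c.
Inner hash: even-index sum = 327 mod 256 = 71; odd-index sum = 479 mod 256 = 223 → 47 df.
Outer hash (recomputed tag): even-index sum = 274 mod 256 = 18; odd-index sum = 555 mod 256 = 43 → 12 2b.
Recomputed tag = 122b; claimed = 122b → match.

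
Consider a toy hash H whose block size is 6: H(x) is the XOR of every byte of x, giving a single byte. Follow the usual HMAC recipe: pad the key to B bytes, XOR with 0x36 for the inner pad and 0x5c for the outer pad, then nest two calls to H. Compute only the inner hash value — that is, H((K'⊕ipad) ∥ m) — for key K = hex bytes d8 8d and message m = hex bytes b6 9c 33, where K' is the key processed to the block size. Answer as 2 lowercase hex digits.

4c

Key hex bytes d8 8d is 2 bytes ≤ B = 6; zero-pad to 6 bytes: K' = d8 8d 00 00 00 00.
K' ⊕ ipad = ee bb 36 36 36 36.
Inner input = ee bb 36 36 36 36 ∥ b6 9c 33.
Inner hash: XOR ee⊕bb⊕36⊕36⊕36⊕36⊕b6⊕9c⊕33 = 4c.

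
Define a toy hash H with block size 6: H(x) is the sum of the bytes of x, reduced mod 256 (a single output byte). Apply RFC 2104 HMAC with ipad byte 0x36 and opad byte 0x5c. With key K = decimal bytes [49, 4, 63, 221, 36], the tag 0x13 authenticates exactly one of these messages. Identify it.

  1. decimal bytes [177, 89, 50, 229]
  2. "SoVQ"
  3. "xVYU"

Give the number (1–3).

Key decimal bytes [49, 4, 63, 221, 36] = 31 04 3f dd 24 is 5 bytes ≤ B = 6; zero-pad to 6 bytes: K' = 31 04 3f dd 24 00.
K' ⊕ ipad = 07 32 09 eb 12 36; K' ⊕ opad = 6d 58 63 81 78 5c.
m1: inner = H(07 32 09 eb 12 36 b1 59 32 e5) = 96; tag = H(6d 58 63 81 78 5c 96) = 13 ← matches
m2: inner = H(07 32 09 eb 12 36 53 6f 56 51) = de; tag = H(6d 58 63 81 78 5c de) = 5b
m3: inner = H(07 32 09 eb 12 36 78 56 59 55) = f1; tag = H(6d 58 63 81 78 5c f1) = 6e

1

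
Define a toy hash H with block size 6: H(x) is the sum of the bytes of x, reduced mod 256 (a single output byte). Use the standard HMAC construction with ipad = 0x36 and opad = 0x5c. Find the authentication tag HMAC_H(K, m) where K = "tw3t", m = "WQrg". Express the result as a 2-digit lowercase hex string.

59

Key "tw3t" = 74 77 33 74 is 4 bytes ≤ B = 6; zero-pad to 6 bytes: K' = 74 77 33 74 00 00.
K' ⊕ ipad = 42 41 05 42 36 36.  K' ⊕ opad = 28 2b 6f 28 5c 5c.
Inner input = (K'⊕ipad) ∥ m = 42 41 05 42 36 36 ∥ 57 51 72 67.
Inner hash: sum = 66+65+5+66+54+54+87+81+114+103 = 695; mod 256 = 183 → b7.
Outer input = (K'⊕opad) ∥ inner = 28 2b 6f 28 5c 5c ∥ b7.
Outer hash (tag): sum = 40+43+111+40+92+92+183 = 601; mod 256 = 89 → 59.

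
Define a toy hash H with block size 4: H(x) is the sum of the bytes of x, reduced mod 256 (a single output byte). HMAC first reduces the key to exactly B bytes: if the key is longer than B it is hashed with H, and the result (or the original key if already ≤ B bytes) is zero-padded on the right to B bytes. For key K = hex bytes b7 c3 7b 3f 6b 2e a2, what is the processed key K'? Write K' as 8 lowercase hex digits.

|K| = 7 > B = 4, so first hash the key.
H(K): sum = 183+195+123+63+107+46+162 = 879; mod 256 = 111 → 6f.
Zero-pad H(K) = 6f to 4 bytes: K' = 6f 00 00 00.

6f000000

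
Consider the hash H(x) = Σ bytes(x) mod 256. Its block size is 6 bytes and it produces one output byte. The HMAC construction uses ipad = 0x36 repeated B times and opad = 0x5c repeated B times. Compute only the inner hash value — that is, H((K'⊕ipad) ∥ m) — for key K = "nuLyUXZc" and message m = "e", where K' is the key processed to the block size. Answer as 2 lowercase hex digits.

97

Key "nuLyUXZc" = 6e 75 4c 79 55 58 5a 63 is 8 bytes > B = 6, so hash it first: H(key) = 12, then zero-pad to 6 bytes: K' = 12 00 00 00 00 00.
K' ⊕ ipad = 24 36 36 36 36 36.
Inner input = 24 36 36 36 36 36 ∥ 65.
Inner hash: sum = 36+54+54+54+54+54+101 = 407; mod 256 = 151 → 97.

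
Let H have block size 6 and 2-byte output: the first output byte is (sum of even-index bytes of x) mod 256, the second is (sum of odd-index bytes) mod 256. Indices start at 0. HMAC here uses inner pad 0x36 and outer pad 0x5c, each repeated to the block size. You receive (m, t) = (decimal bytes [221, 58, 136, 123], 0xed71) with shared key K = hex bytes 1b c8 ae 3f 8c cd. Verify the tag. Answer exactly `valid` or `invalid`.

invalid

Key hex bytes 1b c8 ae 3f 8c cd is exactly B = 6 bytes: K' = 1b c8 ae 3f 8c cd.
K' ⊕ ipad = 2d fe 98 09 ba fb; K' ⊕ opad = 47 94 f2 63 d0 91.
Inner hash: even-index sum = 740 mod 256 = 228; odd-index sum = 695 mod 256 = 183 → e4 b7.
Outer hash (recomputed tag): even-index sum = 749 mod 256 = 237; odd-index sum = 575 mod 256 = 63 → ed 3f.
Recomputed tag = ed3f; claimed = ed71 → mismatch.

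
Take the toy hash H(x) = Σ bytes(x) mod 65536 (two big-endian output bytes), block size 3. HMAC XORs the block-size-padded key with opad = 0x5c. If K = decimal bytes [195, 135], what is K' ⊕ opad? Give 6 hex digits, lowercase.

9fdb5c

Key decimal bytes [195, 135] = c3 87 is 2 bytes ≤ B = 3; zero-pad to 3 bytes: K' = c3 87 00.
XOR each byte with 0x5c: c3⊕5c=9f, 87⊕5c=db, 00⊕5c=5c.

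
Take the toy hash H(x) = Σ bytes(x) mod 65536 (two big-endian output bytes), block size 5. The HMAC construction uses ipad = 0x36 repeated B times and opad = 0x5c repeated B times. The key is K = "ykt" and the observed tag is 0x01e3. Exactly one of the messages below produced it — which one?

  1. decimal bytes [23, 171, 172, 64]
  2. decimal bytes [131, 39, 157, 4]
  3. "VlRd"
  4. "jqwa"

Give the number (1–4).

Key "ykt" = 79 6b 74 is 3 bytes ≤ B = 5; zero-pad to 5 bytes: K' = 79 6b 74 00 00.
K' ⊕ ipad = 4f 5d 42 36 36; K' ⊕ opad = 25 37 28 5c 5c.
m1: inner = H(4f 5d 42 36 36 17 ab ac 40) = 03 08; tag = H(25 37 28 5c 5c 03 08) = 0147
m2: inner = H(4f 5d 42 36 36 83 27 9d 04) = 02 a5; tag = H(25 37 28 5c 5c 02 a5) = 01e3 ← matches
m3: inner = H(4f 5d 42 36 36 56 6c 52 64) = 02 d2; tag = H(25 37 28 5c 5c 02 d2) = 0210
m4: inner = H(4f 5d 42 36 36 6a 71 77 61) = 03 0d; tag = H(25 37 28 5c 5c 03 0d) = 014c

2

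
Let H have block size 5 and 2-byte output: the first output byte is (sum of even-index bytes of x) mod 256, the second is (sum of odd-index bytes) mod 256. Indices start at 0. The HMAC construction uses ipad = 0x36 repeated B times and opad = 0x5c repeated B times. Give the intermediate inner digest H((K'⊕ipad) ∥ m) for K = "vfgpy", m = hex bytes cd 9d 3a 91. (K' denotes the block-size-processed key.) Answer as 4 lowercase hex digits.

Key "vfgpy" = 76 66 67 70 79 is exactly B = 5 bytes: K' = 76 66 67 70 79.
K' ⊕ ipad = 40 50 51 46 4f.
Inner input = 40 50 51 46 4f ∥ cd 9d 3a 91.
Inner hash: even-index sum = 526 mod 256 = 14; odd-index sum = 413 mod 256 = 157 → 0e 9d.

0e9d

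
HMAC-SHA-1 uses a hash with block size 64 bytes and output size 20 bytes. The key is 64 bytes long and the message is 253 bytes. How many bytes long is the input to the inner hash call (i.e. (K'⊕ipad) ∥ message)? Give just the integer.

Key is 64 ≤ 64 bytes, zero-padded: |K'| = 64.
Inner input = (K'⊕ipad) ∥ m → 64 + 253 = 317 bytes.

317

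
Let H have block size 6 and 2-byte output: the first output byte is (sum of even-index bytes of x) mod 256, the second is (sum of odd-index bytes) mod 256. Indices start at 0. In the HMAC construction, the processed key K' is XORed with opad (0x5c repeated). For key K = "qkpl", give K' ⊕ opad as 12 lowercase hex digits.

2d372c305c5c

Key "qkpl" = 71 6b 70 6c is 4 bytes ≤ B = 6; zero-pad to 6 bytes: K' = 71 6b 70 6c 00 00.
XOR each byte with 0x5c: 71⊕5c=2d, 6b⊕5c=37, 70⊕5c=2c, 6c⊕5c=30, 00⊕5c=5c, 00⊕5c=5c.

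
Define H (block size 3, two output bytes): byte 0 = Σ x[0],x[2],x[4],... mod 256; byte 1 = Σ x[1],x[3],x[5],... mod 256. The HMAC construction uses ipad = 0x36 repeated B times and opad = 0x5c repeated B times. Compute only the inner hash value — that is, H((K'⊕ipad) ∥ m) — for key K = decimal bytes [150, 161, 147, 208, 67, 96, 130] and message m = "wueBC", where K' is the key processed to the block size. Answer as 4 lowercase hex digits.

Key decimal bytes [150, 161, 147, 208, 67, 96, 130] = 96 a1 93 d0 43 60 82 is 7 bytes > B = 3, so hash it first: H(key) = ee d1, then zero-pad to 3 bytes: K' = ee d1 00.
K' ⊕ ipad = d8 e7 36.
Inner input = d8 e7 36 ∥ 77 75 65 42 43.
Inner hash: even-index sum = 453 mod 256 = 197; odd-index sum = 518 mod 256 = 6 → c5 06.

c506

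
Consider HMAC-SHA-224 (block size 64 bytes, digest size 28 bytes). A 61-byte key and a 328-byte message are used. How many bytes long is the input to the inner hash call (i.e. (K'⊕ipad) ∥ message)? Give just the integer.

Key is 61 ≤ 64 bytes, zero-padded: |K'| = 64.
Inner input = (K'⊕ipad) ∥ m → 64 + 328 = 392 bytes.

392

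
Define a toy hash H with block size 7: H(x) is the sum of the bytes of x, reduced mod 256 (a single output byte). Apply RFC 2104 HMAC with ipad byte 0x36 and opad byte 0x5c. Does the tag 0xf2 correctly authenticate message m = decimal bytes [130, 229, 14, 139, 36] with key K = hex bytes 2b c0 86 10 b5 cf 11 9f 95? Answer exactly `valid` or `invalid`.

invalid

Key hex bytes 2b c0 86 10 b5 cf 11 9f 95 is 9 bytes > B = 7, so hash it first: H(key) = 4a, then zero-pad to 7 bytes: K' = 4a 00 00 00 00 00 00.
K' ⊕ ipad = 7c 36 36 36 36 36 36; K' ⊕ opad = 16 5c 5c 5c 5c 5c 5c.
Inner hash: sum = 124+54+54+54+54+54+54+130+229+14+139+36 = 996; mod 256 = 228 → e4.
Outer hash (recomputed tag): sum = 22+92+92+92+92+92+92+228 = 802; mod 256 = 34 → 22.
Recomputed tag = 22; claimed = f2 → mismatch.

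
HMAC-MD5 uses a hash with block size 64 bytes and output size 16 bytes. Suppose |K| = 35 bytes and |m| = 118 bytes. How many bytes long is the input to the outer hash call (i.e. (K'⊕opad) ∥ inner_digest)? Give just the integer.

Key is 35 ≤ 64 bytes, zero-padded: |K'| = 64.
Outer input = (K'⊕opad) ∥ H(inner) → 64 + 16 = 80 bytes.

80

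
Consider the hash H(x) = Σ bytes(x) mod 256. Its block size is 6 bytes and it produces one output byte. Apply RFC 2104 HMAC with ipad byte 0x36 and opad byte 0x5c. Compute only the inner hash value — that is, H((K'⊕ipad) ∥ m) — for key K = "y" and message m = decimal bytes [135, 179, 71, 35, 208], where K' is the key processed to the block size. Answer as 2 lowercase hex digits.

Key "y" = 79 is 1 byte ≤ B = 6; zero-pad to 6 bytes: K' = 79 00 00 00 00 00.
K' ⊕ ipad = 4f 36 36 36 36 36.
Inner input = 4f 36 36 36 36 36 ∥ 87 b3 47 23 d0.
Inner hash: sum = 79+54+54+54+54+54+135+179+71+35+208 = 977; mod 256 = 209 → d1.

d1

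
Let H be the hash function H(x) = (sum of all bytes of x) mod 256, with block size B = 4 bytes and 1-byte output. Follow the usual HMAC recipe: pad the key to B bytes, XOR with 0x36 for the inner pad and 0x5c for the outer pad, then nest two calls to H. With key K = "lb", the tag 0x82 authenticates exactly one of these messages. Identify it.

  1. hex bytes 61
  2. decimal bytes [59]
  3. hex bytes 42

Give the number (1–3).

Key "lb" = 6c 62 is 2 bytes ≤ B = 4; zero-pad to 4 bytes: K' = 6c 62 00 00.
K' ⊕ ipad = 5a 54 36 36; K' ⊕ opad = 30 3e 5c 5c.
m1: inner = H(5a 54 36 36 61) = 7b; tag = H(30 3e 5c 5c 7b) = a1
m2: inner = H(5a 54 36 36 3b) = 55; tag = H(30 3e 5c 5c 55) = 7b
m3: inner = H(5a 54 36 36 42) = 5c; tag = H(30 3e 5c 5c 5c) = 82 ← matches

3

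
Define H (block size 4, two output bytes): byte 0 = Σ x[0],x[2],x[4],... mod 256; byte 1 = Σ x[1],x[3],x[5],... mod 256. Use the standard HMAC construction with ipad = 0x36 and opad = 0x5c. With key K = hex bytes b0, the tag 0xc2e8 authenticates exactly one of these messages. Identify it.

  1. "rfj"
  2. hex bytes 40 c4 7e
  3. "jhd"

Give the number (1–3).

Key hex bytes b0 is 1 byte ≤ B = 4; zero-pad to 4 bytes: K' = b0 00 00 00.
K' ⊕ ipad = 86 36 36 36; K' ⊕ opad = ec 5c 5c 5c.
m1: inner = H(86 36 36 36 72 66 6a) = 98 d2; tag = H(ec 5c 5c 5c 98 d2) = e08a
m2: inner = H(86 36 36 36 40 c4 7e) = 7a 30; tag = H(ec 5c 5c 5c 7a 30) = c2e8 ← matches
m3: inner = H(86 36 36 36 6a 68 64) = 8a d4; tag = H(ec 5c 5c 5c 8a d4) = d28c

2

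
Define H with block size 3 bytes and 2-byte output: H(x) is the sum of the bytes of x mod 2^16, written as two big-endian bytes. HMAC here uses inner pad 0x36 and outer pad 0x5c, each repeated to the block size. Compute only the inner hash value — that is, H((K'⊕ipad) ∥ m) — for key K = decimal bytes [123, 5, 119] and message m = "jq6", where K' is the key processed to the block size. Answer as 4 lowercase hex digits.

01d2

Key decimal bytes [123, 5, 119] = 7b 05 77 is exactly B = 3 bytes: K' = 7b 05 77.
K' ⊕ ipad = 4d 33 41.
Inner input = 4d 33 41 ∥ 6a 71 36.
Inner hash: sum = 77+51+65+106+113+54 = 466 → 01 d2.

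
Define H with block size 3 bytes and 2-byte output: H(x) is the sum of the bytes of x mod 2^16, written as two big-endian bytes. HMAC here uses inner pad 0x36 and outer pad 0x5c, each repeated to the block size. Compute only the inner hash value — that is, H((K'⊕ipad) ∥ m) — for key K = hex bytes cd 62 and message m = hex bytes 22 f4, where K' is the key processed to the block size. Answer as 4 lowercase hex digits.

029b

Key hex bytes cd 62 is 2 bytes ≤ B = 3; zero-pad to 3 bytes: K' = cd 62 00.
K' ⊕ ipad = fb 54 36.
Inner input = fb 54 36 ∥ 22 f4.
Inner hash: sum = 251+84+54+34+244 = 667 → 02 9b.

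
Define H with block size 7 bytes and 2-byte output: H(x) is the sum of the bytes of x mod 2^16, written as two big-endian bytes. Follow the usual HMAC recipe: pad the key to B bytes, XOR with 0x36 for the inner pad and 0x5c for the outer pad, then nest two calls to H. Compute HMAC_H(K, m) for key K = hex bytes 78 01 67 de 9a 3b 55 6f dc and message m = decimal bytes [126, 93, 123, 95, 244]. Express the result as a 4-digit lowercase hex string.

Key hex bytes 78 01 67 de 9a 3b 55 6f dc is 9 bytes > B = 7, so hash it first: H(key) = 04 33, then zero-pad to 7 bytes: K' = 04 33 00 00 00 00 00.
K' ⊕ ipad = 32 05 36 36 36 36 36.  K' ⊕ opad = 58 6f 5c 5c 5c 5c 5c.
Inner input = (K'⊕ipad) ∥ m = 32 05 36 36 36 36 36 ∥ 7e 5d 7b 5f f4.
Inner hash: sum = 50+5+54+54+54+54+54+126+93+123+95+244 = 1006 → 03 ee.
Outer input = (K'⊕opad) ∥ inner = 58 6f 5c 5c 5c 5c 5c ∥ 03 ee.
Outer hash (tag): sum = 88+111+92+92+92+92+92+3+238 = 900 → 03 84.

0384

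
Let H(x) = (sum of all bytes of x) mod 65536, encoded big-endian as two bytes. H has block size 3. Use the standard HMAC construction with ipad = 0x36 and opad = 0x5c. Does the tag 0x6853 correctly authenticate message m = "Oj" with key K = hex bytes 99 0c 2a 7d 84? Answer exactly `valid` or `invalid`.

Key hex bytes 99 0c 2a 7d 84 is 5 bytes > B = 3, so hash it first: H(key) = 01 d0, then zero-pad to 3 bytes: K' = 01 d0 00.
K' ⊕ ipad = 37 e6 36; K' ⊕ opad = 5d 8c 5c.
Inner hash: sum = 55+230+54+79+106 = 524 → 02 0c.
Outer hash (recomputed tag): sum = 93+140+92+2+12 = 339 → 01 53.
Recomputed tag = 0153; claimed = 6853 → mismatch.

invalid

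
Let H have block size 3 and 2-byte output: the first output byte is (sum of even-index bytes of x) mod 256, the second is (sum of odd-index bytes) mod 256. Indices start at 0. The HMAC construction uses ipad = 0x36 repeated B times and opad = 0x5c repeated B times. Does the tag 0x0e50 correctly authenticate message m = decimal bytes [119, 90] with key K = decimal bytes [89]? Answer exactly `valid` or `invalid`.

invalid

Key decimal bytes [89] = 59 is 1 byte ≤ B = 3; zero-pad to 3 bytes: K' = 59 00 00.
K' ⊕ ipad = 6f 36 36; K' ⊕ opad = 05 5c 5c.
Inner hash: even-index sum = 255 mod 256 = 255; odd-index sum = 173 mod 256 = 173 → ff ad.
Outer hash (recomputed tag): even-index sum = 270 mod 256 = 14; odd-index sum = 347 mod 256 = 91 → 0e 5b.
Recomputed tag = 0e5b; claimed = 0e50 → mismatch.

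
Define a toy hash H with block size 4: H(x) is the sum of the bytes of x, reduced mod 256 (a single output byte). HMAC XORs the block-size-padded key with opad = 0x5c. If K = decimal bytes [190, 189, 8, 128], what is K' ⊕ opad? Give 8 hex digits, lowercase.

Key decimal bytes [190, 189, 8, 128] = be bd 08 80 is exactly B = 4 bytes: K' = be bd 08 80.
XOR each byte with 0x5c: be⊕5c=e2, bd⊕5c=e1, 08⊕5c=54, 80⊕5c=dc.

e2e154dc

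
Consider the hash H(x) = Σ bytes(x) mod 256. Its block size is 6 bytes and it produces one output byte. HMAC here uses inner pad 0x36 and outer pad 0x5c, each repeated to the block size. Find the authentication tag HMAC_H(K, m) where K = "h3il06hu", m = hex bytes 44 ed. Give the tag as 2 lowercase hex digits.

7f

Key "h3il06hu" = 68 33 69 6c 30 36 68 75 is 8 bytes > B = 6, so hash it first: H(key) = b3, then zero-pad to 6 bytes: K' = b3 00 00 00 00 00.
K' ⊕ ipad = 85 36 36 36 36 36.  K' ⊕ opad = ef 5c 5c 5c 5c 5c.
Inner input = (K'⊕ipad) ∥ m = 85 36 36 36 36 36 ∥ 44 ed.
Inner hash: sum = 133+54+54+54+54+54+68+237 = 708; mod 256 = 196 → c4.
Outer input = (K'⊕opad) ∥ inner = ef 5c 5c 5c 5c 5c ∥ c4.
Outer hash (tag): sum = 239+92+92+92+92+92+196 = 895; mod 256 = 127 → 7f.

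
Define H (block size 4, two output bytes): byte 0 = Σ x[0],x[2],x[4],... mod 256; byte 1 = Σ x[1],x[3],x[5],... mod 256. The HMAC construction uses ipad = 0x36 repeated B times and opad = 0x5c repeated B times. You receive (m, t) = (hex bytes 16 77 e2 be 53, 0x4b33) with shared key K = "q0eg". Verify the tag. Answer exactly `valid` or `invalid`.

valid

Key "q0eg" = 71 30 65 67 is exactly B = 4 bytes: K' = 71 30 65 67.
K' ⊕ ipad = 47 06 53 51; K' ⊕ opad = 2d 6c 39 3b.
Inner hash: even-index sum = 485 mod 256 = 229; odd-index sum = 396 mod 256 = 140 → e5 8c.
Outer hash (recomputed tag): even-index sum = 331 mod 256 = 75; odd-index sum = 307 mod 256 = 51 → 4b 33.
Recomputed tag = 4b33; claimed = 4b33 → match.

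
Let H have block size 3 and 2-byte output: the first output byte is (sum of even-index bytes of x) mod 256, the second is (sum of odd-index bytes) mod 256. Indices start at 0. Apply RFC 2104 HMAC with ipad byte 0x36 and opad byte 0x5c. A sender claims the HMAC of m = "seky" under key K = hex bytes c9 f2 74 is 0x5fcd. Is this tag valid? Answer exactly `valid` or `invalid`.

Key hex bytes c9 f2 74 is exactly B = 3 bytes: K' = c9 f2 74.
K' ⊕ ipad = ff c4 42; K' ⊕ opad = 95 ae 28.
Inner hash: even-index sum = 543 mod 256 = 31; odd-index sum = 418 mod 256 = 162 → 1f a2.
Outer hash (recomputed tag): even-index sum = 351 mod 256 = 95; odd-index sum = 205 mod 256 = 205 → 5f cd.
Recomputed tag = 5fcd; claimed = 5fcd → match.

valid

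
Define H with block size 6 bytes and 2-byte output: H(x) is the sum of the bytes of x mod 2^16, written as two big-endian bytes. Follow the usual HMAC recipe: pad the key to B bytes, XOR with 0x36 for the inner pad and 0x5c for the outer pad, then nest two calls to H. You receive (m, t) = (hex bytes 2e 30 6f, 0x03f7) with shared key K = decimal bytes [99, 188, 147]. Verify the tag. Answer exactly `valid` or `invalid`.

Key decimal bytes [99, 188, 147] = 63 bc 93 is 3 bytes ≤ B = 6; zero-pad to 6 bytes: K' = 63 bc 93 00 00 00.
K' ⊕ ipad = 55 8a a5 36 36 36; K' ⊕ opad = 3f e0 cf 5c 5c 5c.
Inner hash: sum = 85+138+165+54+54+54+46+48+111 = 755 → 02 f3.
Outer hash (recomputed tag): sum = 63+224+207+92+92+92+2+243 = 1015 → 03 f7.
Recomputed tag = 03f7; claimed = 03f7 → match.

valid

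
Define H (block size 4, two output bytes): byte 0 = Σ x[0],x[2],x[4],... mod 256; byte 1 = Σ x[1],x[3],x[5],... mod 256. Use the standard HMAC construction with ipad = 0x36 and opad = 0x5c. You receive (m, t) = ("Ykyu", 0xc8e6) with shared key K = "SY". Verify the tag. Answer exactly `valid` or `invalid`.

Key "SY" = 53 59 is 2 bytes ≤ B = 4; zero-pad to 4 bytes: K' = 53 59 00 00.
K' ⊕ ipad = 65 6f 36 36; K' ⊕ opad = 0f 05 5c 5c.
Inner hash: even-index sum = 365 mod 256 = 109; odd-index sum = 389 mod 256 = 133 → 6d 85.
Outer hash (recomputed tag): even-index sum = 216 mod 256 = 216; odd-index sum = 230 mod 256 = 230 → d8 e6.
Recomputed tag = d8e6; claimed = c8e6 → mismatch.

invalid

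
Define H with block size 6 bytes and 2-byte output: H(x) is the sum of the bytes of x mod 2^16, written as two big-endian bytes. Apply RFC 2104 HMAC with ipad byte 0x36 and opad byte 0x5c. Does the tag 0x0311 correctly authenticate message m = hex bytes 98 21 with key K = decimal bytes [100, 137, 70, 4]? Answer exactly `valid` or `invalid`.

valid

Key decimal bytes [100, 137, 70, 4] = 64 89 46 04 is 4 bytes ≤ B = 6; zero-pad to 6 bytes: K' = 64 89 46 04 00 00.
K' ⊕ ipad = 52 bf 70 32 36 36; K' ⊕ opad = 38 d5 1a 58 5c 5c.
Inner hash: sum = 82+191+112+50+54+54+152+33 = 728 → 02 d8.
Outer hash (recomputed tag): sum = 56+213+26+88+92+92+2+216 = 785 → 03 11.
Recomputed tag = 0311; claimed = 0311 → match.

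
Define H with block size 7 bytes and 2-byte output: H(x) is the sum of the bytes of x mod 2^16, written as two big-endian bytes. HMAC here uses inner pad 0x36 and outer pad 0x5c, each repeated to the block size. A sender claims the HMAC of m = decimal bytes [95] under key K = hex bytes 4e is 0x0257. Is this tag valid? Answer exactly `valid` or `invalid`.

valid

Key hex bytes 4e is 1 byte ≤ B = 7; zero-pad to 7 bytes: K' = 4e 00 00 00 00 00 00.
K' ⊕ ipad = 78 36 36 36 36 36 36; K' ⊕ opad = 12 5c 5c 5c 5c 5c 5c.
Inner hash: sum = 120+54+54+54+54+54+54+95 = 539 → 02 1b.
Outer hash (recomputed tag): sum = 18+92+92+92+92+92+92+2+27 = 599 → 02 57.
Recomputed tag = 0257; claimed = 0257 → match.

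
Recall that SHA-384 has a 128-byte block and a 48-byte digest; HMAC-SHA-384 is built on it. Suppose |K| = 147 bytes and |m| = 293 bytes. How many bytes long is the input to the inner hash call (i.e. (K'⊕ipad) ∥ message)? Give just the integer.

421

Key is 147 > 128 bytes, so it is hashed to 48 bytes then zero-padded to 128: |K'| = 128.
Inner input = (K'⊕ipad) ∥ m → 128 + 293 = 421 bytes.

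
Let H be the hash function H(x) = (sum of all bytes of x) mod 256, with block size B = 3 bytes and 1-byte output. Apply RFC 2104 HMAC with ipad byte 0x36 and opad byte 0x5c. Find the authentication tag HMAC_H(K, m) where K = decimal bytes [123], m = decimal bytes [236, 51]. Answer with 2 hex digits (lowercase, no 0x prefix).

b7

Key decimal bytes [123] = 7b is 1 byte ≤ B = 3; zero-pad to 3 bytes: K' = 7b 00 00.
K' ⊕ ipad = 4d 36 36.  K' ⊕ opad = 27 5c 5c.
Inner input = (K'⊕ipad) ∥ m = 4d 36 36 ∥ ec 33.
Inner hash: sum = 77+54+54+236+51 = 472; mod 256 = 216 → d8.
Outer input = (K'⊕opad) ∥ inner = 27 5c 5c ∥ d8.
Outer hash (tag): sum = 39+92+92+216 = 439; mod 256 = 183 → b7.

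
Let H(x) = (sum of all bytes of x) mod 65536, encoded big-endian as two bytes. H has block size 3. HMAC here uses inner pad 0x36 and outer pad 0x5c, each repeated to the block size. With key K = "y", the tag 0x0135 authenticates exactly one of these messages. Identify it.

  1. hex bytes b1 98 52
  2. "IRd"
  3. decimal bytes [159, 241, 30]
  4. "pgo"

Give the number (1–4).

Key "y" = 79 is 1 byte ≤ B = 3; zero-pad to 3 bytes: K' = 79 00 00.
K' ⊕ ipad = 4f 36 36; K' ⊕ opad = 25 5c 5c.
m1: inner = H(4f 36 36 b1 98 52) = 02 56; tag = H(25 5c 5c 02 56) = 0135 ← matches
m2: inner = H(4f 36 36 49 52 64) = 01 ba; tag = H(25 5c 5c 01 ba) = 0198
m3: inner = H(4f 36 36 9f f1 1e) = 02 69; tag = H(25 5c 5c 02 69) = 0148
m4: inner = H(4f 36 36 70 67 6f) = 02 01; tag = H(25 5c 5c 02 01) = 00e0

1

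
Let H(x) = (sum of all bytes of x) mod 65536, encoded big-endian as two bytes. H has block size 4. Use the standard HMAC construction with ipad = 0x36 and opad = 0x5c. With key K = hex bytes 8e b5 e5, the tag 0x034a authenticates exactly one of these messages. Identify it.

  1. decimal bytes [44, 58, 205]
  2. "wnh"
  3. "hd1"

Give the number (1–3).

1

Key hex bytes 8e b5 e5 is 3 bytes ≤ B = 4; zero-pad to 4 bytes: K' = 8e b5 e5 00.
K' ⊕ ipad = b8 83 d3 36; K' ⊕ opad = d2 e9 b9 5c.
m1: inner = H(b8 83 d3 36 2c 3a cd) = 03 77; tag = H(d2 e9 b9 5c 03 77) = 034a ← matches
m2: inner = H(b8 83 d3 36 77 6e 68) = 03 91; tag = H(d2 e9 b9 5c 03 91) = 0364
m3: inner = H(b8 83 d3 36 68 64 31) = 03 41; tag = H(d2 e9 b9 5c 03 41) = 0314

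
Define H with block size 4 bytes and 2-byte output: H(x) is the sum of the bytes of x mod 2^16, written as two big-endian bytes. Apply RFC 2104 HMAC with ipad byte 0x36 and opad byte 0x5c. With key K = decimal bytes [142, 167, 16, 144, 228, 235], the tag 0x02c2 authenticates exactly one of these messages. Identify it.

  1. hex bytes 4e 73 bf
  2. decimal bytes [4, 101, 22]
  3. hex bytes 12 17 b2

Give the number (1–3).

2

Key decimal bytes [142, 167, 16, 144, 228, 235] = 8e a7 10 90 e4 eb is 6 bytes > B = 4, so hash it first: H(key) = 03 a4, then zero-pad to 4 bytes: K' = 03 a4 00 00.
K' ⊕ ipad = 35 92 36 36; K' ⊕ opad = 5f f8 5c 5c.
m1: inner = H(35 92 36 36 4e 73 bf) = 02 b3; tag = H(5f f8 5c 5c 02 b3) = 02c4
m2: inner = H(35 92 36 36 04 65 16) = 01 b2; tag = H(5f f8 5c 5c 01 b2) = 02c2 ← matches
m3: inner = H(35 92 36 36 12 17 b2) = 02 0e; tag = H(5f f8 5c 5c 02 0e) = 021f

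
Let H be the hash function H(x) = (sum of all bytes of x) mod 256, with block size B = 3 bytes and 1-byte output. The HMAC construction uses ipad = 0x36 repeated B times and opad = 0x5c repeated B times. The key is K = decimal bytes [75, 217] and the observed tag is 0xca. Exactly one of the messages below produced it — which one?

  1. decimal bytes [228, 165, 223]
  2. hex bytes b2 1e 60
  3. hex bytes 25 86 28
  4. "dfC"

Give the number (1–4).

2

Key decimal bytes [75, 217] = 4b d9 is 2 bytes ≤ B = 3; zero-pad to 3 bytes: K' = 4b d9 00.
K' ⊕ ipad = 7d ef 36; K' ⊕ opad = 17 85 5c.
m1: inner = H(7d ef 36 e4 a5 df) = 0a; tag = H(17 85 5c 0a) = 02
m2: inner = H(7d ef 36 b2 1e 60) = d2; tag = H(17 85 5c d2) = ca ← matches
m3: inner = H(7d ef 36 25 86 28) = 75; tag = H(17 85 5c 75) = 6d
m4: inner = H(7d ef 36 64 66 43) = af; tag = H(17 85 5c af) = a7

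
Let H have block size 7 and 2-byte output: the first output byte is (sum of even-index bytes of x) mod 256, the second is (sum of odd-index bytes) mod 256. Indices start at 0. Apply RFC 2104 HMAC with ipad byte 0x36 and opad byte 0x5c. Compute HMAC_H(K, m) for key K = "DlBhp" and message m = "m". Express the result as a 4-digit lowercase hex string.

1922

Key "DlBhp" = 44 6c 42 68 70 is 5 bytes ≤ B = 7; zero-pad to 7 bytes: K' = 44 6c 42 68 70 00 00.
K' ⊕ ipad = 72 5a 74 5e 46 36 36.  K' ⊕ opad = 18 30 1e 34 2c 5c 5c.
Inner input = (K'⊕ipad) ∥ m = 72 5a 74 5e 46 36 36 ∥ 6d.
Inner hash: even-index sum = 354 mod 256 = 98; odd-index sum = 347 mod 256 = 91 → 62 5b.
Outer input = (K'⊕opad) ∥ inner = 18 30 1e 34 2c 5c 5c ∥ 62 5b.
Outer hash (tag): even-index sum = 281 mod 256 = 25; odd-index sum = 290 mod 256 = 34 → 19 22.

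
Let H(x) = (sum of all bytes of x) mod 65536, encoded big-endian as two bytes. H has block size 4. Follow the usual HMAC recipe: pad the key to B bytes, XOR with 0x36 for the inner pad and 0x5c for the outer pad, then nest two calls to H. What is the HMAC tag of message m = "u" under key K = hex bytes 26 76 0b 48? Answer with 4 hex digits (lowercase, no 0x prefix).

Key hex bytes 26 76 0b 48 is exactly B = 4 bytes: K' = 26 76 0b 48.
K' ⊕ ipad = 10 40 3d 7e.  K' ⊕ opad = 7a 2a 57 14.
Inner input = (K'⊕ipad) ∥ m = 10 40 3d 7e ∥ 75.
Inner hash: sum = 16+64+61+126+117 = 384 → 01 80.
Outer input = (K'⊕opad) ∥ inner = 7a 2a 57 14 ∥ 01 80.
Outer hash (tag): sum = 122+42+87+20+1+128 = 400 → 01 90.

0190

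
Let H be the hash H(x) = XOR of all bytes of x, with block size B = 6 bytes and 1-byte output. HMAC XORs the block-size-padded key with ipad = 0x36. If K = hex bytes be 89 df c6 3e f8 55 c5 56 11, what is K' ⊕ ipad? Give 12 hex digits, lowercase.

Key hex bytes be 89 df c6 3e f8 55 c5 56 11 is 10 bytes > B = 6, so hash it first: H(key) = 3f, then zero-pad to 6 bytes: K' = 3f 00 00 00 00 00.
XOR each byte with 0x36: 3f⊕36=09, 00⊕36=36, 00⊕36=36, 00⊕36=36, 00⊕36=36, 00⊕36=36.

093636363636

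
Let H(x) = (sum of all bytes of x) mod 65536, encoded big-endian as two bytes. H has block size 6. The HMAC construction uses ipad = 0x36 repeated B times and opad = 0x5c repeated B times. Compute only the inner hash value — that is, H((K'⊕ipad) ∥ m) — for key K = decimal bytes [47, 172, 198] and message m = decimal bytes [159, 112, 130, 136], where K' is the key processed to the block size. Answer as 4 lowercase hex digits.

045e

Key decimal bytes [47, 172, 198] = 2f ac c6 is 3 bytes ≤ B = 6; zero-pad to 6 bytes: K' = 2f ac c6 00 00 00.
K' ⊕ ipad = 19 9a f0 36 36 36.
Inner input = 19 9a f0 36 36 36 ∥ 9f 70 82 88.
Inner hash: sum = 25+154+240+54+54+54+159+112+130+136 = 1118 → 04 5e.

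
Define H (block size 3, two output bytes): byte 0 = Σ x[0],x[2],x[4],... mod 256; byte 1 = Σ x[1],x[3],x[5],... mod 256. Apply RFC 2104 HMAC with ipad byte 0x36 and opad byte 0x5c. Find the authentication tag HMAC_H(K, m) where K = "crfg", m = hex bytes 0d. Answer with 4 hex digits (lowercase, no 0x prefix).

Key "crfg" = 63 72 66 67 is 4 bytes > B = 3, so hash it first: H(key) = c9 d9, then zero-pad to 3 bytes: K' = c9 d9 00.
K' ⊕ ipad = ff ef 36.  K' ⊕ opad = 95 85 5c.
Inner input = (K'⊕ipad) ∥ m = ff ef 36 ∥ 0d.
Inner hash: even-index sum = 309 mod 256 = 53; odd-index sum = 252 mod 256 = 252 → 35 fc.
Outer input = (K'⊕opad) ∥ inner = 95 85 5c ∥ 35 fc.
Outer hash (tag): even-index sum = 493 mod 256 = 237; odd-index sum = 186 mod 256 = 186 → ed ba.

edba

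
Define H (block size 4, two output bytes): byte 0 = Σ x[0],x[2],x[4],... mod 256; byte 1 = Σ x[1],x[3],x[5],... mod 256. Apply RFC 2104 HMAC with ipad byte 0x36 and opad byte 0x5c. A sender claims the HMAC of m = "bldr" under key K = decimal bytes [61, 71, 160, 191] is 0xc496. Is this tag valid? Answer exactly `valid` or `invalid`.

Key decimal bytes [61, 71, 160, 191] = 3d 47 a0 bf is exactly B = 4 bytes: K' = 3d 47 a0 bf.
K' ⊕ ipad = 0b 71 96 89; K' ⊕ opad = 61 1b fc e3.
Inner hash: even-index sum = 359 mod 256 = 103; odd-index sum = 472 mod 256 = 216 → 67 d8.
Outer hash (recomputed tag): even-index sum = 452 mod 256 = 196; odd-index sum = 470 mod 256 = 214 → c4 d6.
Recomputed tag = c4d6; claimed = c496 → mismatch.

invalid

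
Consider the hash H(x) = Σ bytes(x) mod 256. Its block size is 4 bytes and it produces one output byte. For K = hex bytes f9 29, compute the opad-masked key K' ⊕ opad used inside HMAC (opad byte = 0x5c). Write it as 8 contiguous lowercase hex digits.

a5755c5c

Key hex bytes f9 29 is 2 bytes ≤ B = 4; zero-pad to 4 bytes: K' = f9 29 00 00.
XOR each byte with 0x5c: f9⊕5c=a5, 29⊕5c=75, 00⊕5c=5c, 00⊕5c=5c.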